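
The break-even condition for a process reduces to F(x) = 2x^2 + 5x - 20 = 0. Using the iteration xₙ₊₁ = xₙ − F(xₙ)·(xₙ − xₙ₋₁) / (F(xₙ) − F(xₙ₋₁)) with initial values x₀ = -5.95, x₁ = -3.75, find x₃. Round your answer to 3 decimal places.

F(-5.95) = 21.05500, F(-3.75) = -10.62500
x₂ = -3.75000 − (-10.62500)·(-3.75000 − (-5.95000)) / (-10.62500 − 21.05500) = -3.75000 − (-23.37500)/(-31.68000) = -4.48785
F(-4.48785) = -2.15769
x₃ = -4.48785 − (-2.15769)·(-4.48785 − (-3.75000)) / (-2.15769 − (-10.62500)) = -4.48785 − (1.59205)/(8.46731) = -4.67587

-4.676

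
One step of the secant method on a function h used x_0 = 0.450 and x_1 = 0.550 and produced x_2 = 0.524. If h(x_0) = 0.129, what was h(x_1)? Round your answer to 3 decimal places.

-0.045

The secant line through (0.450, 0.129) and (0.550, h(x_1)) crosses zero at x_2 = 0.524.
So (0.450, 0.129), (0.550, h(x_1)), (0.524, 0) are collinear:
h(x_1) = 0.129 · (0.550 − 0.524) / (0.450 − 0.524) = 0.129 · (0.02600)/(-0.07400) = -0.04532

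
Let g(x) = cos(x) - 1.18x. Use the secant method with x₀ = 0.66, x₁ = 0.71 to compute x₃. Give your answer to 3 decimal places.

0.666

g(0.66) = 0.01119, g(0.71) = -0.07944
x₂ = 0.71000 − (-0.07944)·(0.71000 − 0.66000) / (-0.07944 − 0.01119) = 0.71000 − (-0.00397)/(-0.09063) = 0.66617
g(0.66617) = 0.00011
x₃ = 0.66617 − 0.00011·(0.66617 − 0.71000) / (0.00011 − (-0.07944)) = 0.66617 − (0.00000)/(0.07954) = 0.66623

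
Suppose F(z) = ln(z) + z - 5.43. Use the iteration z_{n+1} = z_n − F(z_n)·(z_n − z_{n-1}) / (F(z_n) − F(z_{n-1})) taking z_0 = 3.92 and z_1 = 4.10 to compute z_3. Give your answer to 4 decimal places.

4.0350

F(3.92) = -0.143908, F(4.10) = 0.080987
z_2 = 4.100000 − 0.080987·(4.100000 − 3.920000) / (0.080987 − (-0.143908)) = 4.100000 − (0.014578)/(0.224895) = 4.035180
F(4.035180) = 0.000231
z_3 = 4.035180 − 0.000231·(4.035180 − 4.100000) / (0.000231 − 0.080987) = 4.035180 − (-0.000015)/(-0.080756) = 4.034995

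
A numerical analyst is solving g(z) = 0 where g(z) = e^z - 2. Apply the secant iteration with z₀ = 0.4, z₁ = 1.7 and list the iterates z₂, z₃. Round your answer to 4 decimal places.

g(0.4) = -0.508175, g(1.7) = 3.473947
z₂ = 1.700000 − 3.473947·(1.700000 − 0.400000) / (3.473947 − (-0.508175)) = 1.700000 − (4.516132)/(3.982123) = 0.565898
g(0.565898) = -0.238971
z₃ = 0.565898 − (-0.238971)·(0.565898 − 1.700000) / (-0.238971 − 3.473947) = 0.565898 − (0.271017)/(-3.712918) = 0.638891

0.5659, 0.6389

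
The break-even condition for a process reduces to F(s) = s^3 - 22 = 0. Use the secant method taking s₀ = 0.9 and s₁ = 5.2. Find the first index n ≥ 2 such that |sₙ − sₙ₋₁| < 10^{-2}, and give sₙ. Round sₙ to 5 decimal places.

n = 8, sₙ = 2.80201

F(0.9) = -21.2710000, F(5.2) = 118.6080000
s₂ = 5.2000000 − 118.6080000·(4.3000000)/(139.8790000) = 1.5538887;  |Δ| = 3.6461113
F(1.5538887) = -18.2480267
s₃ = 1.5538887 − (-18.2480267)·(-3.6461113)/(-136.8560267) = 2.0400517;  |Δ| = 0.4861630
F(2.0400517) = -13.5096903
s₄ = 2.0400517 − (-13.5096903)·(0.4861630)/(4.7383363) = 3.4261736;  |Δ| = 1.3861218
F(3.4261736) = 18.2187046
s₅ = 3.4261736 − 18.2187046·(1.3861218)/(31.7283950) = 2.6302510;  |Δ| = 0.7959225
F(2.6302510) = -3.8033435
s₆ = 2.6302510 − (-3.8033435)·(-0.7959225)/(-22.0220481) = 2.7677118;  |Δ| = 0.1374607
F(2.7677118) = -0.7986959
s₇ = 2.7677118 − (-0.7986959)·(0.1374607)/(3.0046476) = 2.8042516;  |Δ| = 0.0365398
F(2.8042516) = 0.0521493
s₈ = 2.8042516 − 0.0521493·(0.0365398)/(0.8508452) = 2.8020120;  |Δ| = 0.0022396
|s₈ − s₇| = 0.0022396 < 10^{-2}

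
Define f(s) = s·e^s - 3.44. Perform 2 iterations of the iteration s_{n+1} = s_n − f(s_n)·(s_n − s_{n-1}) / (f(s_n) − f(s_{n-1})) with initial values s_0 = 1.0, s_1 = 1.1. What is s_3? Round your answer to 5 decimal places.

f(1.0) = -0.7217182, f(1.1) = -0.1354174
s_2 = 1.1000000 − (-0.1354174)·(1.1000000 − 1.0000000) / (-0.1354174 − (-0.7217182)) = 1.1000000 − (-0.0135417)/(0.5863008) = 1.1230969
f(1.1230969) = 0.0128048
s_3 = 1.1230969 − 0.0128048·(1.1230969 − 1.1000000) / (0.0128048 − (-0.1354174)) = 1.1230969 − (0.0002958)/(0.1482222) = 1.1211016

1.12110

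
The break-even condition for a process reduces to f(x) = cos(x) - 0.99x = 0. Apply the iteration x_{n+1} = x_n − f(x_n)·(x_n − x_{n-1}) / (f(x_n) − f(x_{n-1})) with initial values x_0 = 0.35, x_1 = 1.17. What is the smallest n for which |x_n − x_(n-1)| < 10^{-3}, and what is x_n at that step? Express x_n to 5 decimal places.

f(0.35) = 0.5928727, f(1.17) = -0.7681483
x_2 = 1.1700000 − (-0.7681483)·(0.8200000)/(-1.3610210) = 0.7071992;  |Δ| = 0.4628008
f(0.7071992) = 0.0600573
x_3 = 0.7071992 − 0.0600573·(-0.4628008)/(0.8282057) = 0.7407592;  |Δ| = 0.0335600
f(0.7407592) = 0.0046048
x_4 = 0.7407592 − 0.0046048·(0.0335600)/(-0.0554525) = 0.7435460;  |Δ| = 0.0027868
f(0.7435460) = -0.0000377
x_5 = 0.7435460 − (-0.0000377)·(0.0027868)/(-0.0046425) = 0.7435234;  |Δ| = 0.0000226
|x_5 − x_4| = 0.0000226 < 10^{-3}

n = 5, x_n = 0.74352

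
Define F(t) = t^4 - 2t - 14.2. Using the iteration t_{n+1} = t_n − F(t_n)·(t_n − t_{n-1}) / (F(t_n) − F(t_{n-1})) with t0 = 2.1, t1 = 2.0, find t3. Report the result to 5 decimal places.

2.06948

F(2.1) = 1.0481000, F(2.0) = -2.2000000
t2 = 2.0000000 − (-2.2000000)·(2.0000000 − 2.1000000) / (-2.2000000 − 1.0481000) = 2.0000000 − (0.2200000)/(-3.2481000) = 2.0677319
F(2.0677319) = -0.0554333
t3 = 2.0677319 − (-0.0554333)·(2.0677319 − 2.0000000) / (-0.0554333 − (-2.2000000)) = 2.0677319 − (-0.0037546)/(2.1445667) = 2.0694827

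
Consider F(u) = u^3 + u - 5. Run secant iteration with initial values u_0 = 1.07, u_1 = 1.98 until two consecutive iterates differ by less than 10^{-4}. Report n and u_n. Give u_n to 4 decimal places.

n = 6, u_n = 1.5160

F(1.07) = -2.704957, F(1.98) = 4.742392
u_2 = 1.980000 − 4.742392·(0.910000)/(7.447349) = 1.400522;  |Δ| = 0.579478
F(1.400522) = -0.852409
u_3 = 1.400522 − (-0.852409)·(-0.579478)/(-5.594801) = 1.488810;  |Δ| = 0.088288
F(1.488810) = -0.211164
u_4 = 1.488810 − (-0.211164)·(0.088288)/(0.641245) = 1.517883;  |Δ| = 0.029073
F(1.517883) = 0.015038
u_5 = 1.517883 − 0.015038·(0.029073)/(0.226202) = 1.515950;  |Δ| = 0.001933
F(1.515950) = -0.000237
u_6 = 1.515950 − (-0.000237)·(-0.001933)/(-0.015275) = 1.515980;  |Δ| = 0.000030
|u_6 − u_5| = 0.000030 < 10^{-4}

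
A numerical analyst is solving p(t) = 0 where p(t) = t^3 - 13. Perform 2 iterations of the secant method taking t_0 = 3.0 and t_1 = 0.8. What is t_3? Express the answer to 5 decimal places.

p(3.0) = 14.0000000, p(0.8) = -12.4880000
t_2 = 0.8000000 − (-12.4880000)·(0.8000000 − 3.0000000) / (-12.4880000 − 14.0000000) = 0.8000000 − (27.4736000)/(-26.4880000) = 1.8372093
p(1.8372093) = -6.7987976
t_3 = 1.8372093 − (-6.7987976)·(1.8372093 − 0.8000000) / (-6.7987976 − (-12.4880000)) = 1.8372093 − (-7.0517761)/(5.6892024) = 3.0767110

3.07671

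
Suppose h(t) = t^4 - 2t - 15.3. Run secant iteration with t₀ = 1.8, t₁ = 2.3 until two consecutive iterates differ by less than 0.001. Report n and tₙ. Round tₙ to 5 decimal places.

n = 5, tₙ = 2.10148

h(1.8) = -8.4024000, h(2.3) = 8.0841000
t₂ = 2.3000000 − 8.0841000·(0.5000000)/(16.4865000) = 2.0548267;  |Δ| = 0.2451733
h(2.0548267) = -1.5817291
t₃ = 2.0548267 − (-1.5817291)·(-0.2451733)/(-9.6658291) = 2.0949472;  |Δ| = 0.0401205
h(2.0949472) = -0.2282971
t₄ = 2.0949472 − (-0.2282971)·(0.0401205)/(1.3534319) = 2.1017147;  |Δ| = 0.0067675
h(2.1017147) = 0.0082676
t₅ = 2.1017147 − 0.0082676·(0.0067675)/(0.2365647) = 2.1014782;  |Δ| = 0.0002365
|t₅ − t₄| = 0.0002365 < 0.001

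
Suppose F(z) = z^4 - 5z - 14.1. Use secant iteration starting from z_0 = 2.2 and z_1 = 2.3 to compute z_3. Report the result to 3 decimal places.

F(2.2) = -1.67440, F(2.3) = 2.38410
z_2 = 2.30000 − 2.38410·(2.30000 − 2.20000) / (2.38410 − (-1.67440)) = 2.30000 − (0.23841)/(4.05850) = 2.24126
F(2.24126) = -0.07343
z_3 = 2.24126 − (-0.07343)·(2.24126 − 2.30000) / (-0.07343 − 2.38410) = 2.24126 − (0.00431)/(-2.45753) = 2.24301

2.243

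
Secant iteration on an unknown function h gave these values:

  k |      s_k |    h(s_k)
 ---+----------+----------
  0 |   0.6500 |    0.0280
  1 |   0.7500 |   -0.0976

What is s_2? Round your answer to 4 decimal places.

s_2 = 0.7500 − (-0.0976)·(0.7500 − 0.6500) / (-0.0976 − 0.0280)
   = 0.7500 − (-0.009760)/(-0.125600) = 0.672293

0.6723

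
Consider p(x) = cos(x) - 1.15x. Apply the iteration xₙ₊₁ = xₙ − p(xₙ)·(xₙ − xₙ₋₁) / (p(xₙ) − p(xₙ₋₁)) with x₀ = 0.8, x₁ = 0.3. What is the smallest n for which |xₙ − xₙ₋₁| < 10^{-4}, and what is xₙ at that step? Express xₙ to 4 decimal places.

p(0.8) = -0.223293, p(0.3) = 0.610336
x₂ = 0.300000 − 0.610336·(-0.500000)/(0.833630) = 0.666072;  |Δ| = 0.366072
p(0.666072) = 0.020273
x₃ = 0.666072 − 0.020273·(0.366072)/(-0.590064) = 0.678649;  |Δ| = 0.012577
p(0.678649) = -0.002024
x₄ = 0.678649 − (-0.002024)·(0.012577)/(-0.022297) = 0.677507;  |Δ| = 0.001142
p(0.677507) = 0.000005
x₅ = 0.677507 − 0.000005·(-0.001142)/(0.002029) = 0.677510;  |Δ| = 0.000003
|x₅ − x₄| = 0.000003 < 10^{-4}

n = 5, xₙ = 0.6775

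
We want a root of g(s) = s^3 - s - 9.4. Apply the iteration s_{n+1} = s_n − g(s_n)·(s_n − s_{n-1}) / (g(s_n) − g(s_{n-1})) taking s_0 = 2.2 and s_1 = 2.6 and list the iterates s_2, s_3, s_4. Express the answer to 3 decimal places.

2.258, 2.267, 2.268

g(2.2) = -0.95200, g(2.6) = 5.57600
s_2 = 2.60000 − 5.57600·(2.60000 − 2.20000) / (5.57600 − (-0.95200)) = 2.60000 − (2.23040)/(6.52800) = 2.25833
g(2.25833) = -0.14068
s_3 = 2.25833 − (-0.14068)·(2.25833 − 2.60000) / (-0.14068 − 5.57600) = 2.25833 − (0.04806)/(-5.71668) = 2.26674
g(2.26674) = -0.01996
s_4 = 2.26674 − (-0.01996)·(2.26674 − 2.25833) / (-0.01996 − (-0.14068)) = 2.26674 − (-0.00017)/(0.12071) = 2.26813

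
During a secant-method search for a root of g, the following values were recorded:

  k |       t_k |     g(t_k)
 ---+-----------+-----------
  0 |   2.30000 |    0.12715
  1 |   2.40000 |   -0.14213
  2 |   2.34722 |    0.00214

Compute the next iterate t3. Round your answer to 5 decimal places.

t3 = 2.34722 − 0.00214·(2.34722 − 2.40000) / (0.00214 − (-0.14213))
   = 2.34722 − (-0.0001129)/(0.1442700) = 2.3480029

2.34800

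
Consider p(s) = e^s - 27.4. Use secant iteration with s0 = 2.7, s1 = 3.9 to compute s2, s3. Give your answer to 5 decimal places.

p(2.7) = -12.5202683, p(3.9) = 22.0024491
s2 = 3.9000000 − 22.0024491·(3.9000000 − 2.7000000) / (22.0024491 − (-12.5202683)) = 3.9000000 − (26.4029389)/(34.5227174) = 3.1352010
p(3.1352010) = -4.4067424
s3 = 3.1352010 − (-4.4067424)·(3.1352010 − 3.9000000) / (-4.4067424 − 22.0024491) = 3.1352010 − (3.3702721)/(-26.4091915) = 3.2628184

3.13520, 3.26282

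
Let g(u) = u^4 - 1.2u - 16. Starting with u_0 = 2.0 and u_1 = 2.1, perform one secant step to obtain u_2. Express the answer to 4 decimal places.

2.0721

g(2.0) = -2.400000, g(2.1) = 0.928100
u_2 = 2.100000 − 0.928100·(2.100000 − 2.000000) / (0.928100 − (-2.400000)) = 2.100000 − (0.092810)/(3.328100) = 2.072113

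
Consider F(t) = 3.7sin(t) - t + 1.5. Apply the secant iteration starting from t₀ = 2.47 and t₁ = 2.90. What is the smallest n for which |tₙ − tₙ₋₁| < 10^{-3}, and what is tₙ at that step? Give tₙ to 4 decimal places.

F(2.47) = 1.332264, F(2.90) = -0.514777
t₂ = 2.900000 − (-0.514777)·(0.430000)/(-1.847042) = 2.780157;  |Δ| = 0.119843
F(2.780157) = 0.028226
t₃ = 2.780157 − 0.028226·(-0.119843)/(0.543004) = 2.786387;  |Δ| = 0.006230
F(2.786387) = 0.000411
t₄ = 2.786387 − 0.000411·(0.006230)/(-0.027815) = 2.786479;  |Δ| = 0.000092
|t₄ − t₃| = 0.000092 < 10^{-3}

n = 4, tₙ = 2.7865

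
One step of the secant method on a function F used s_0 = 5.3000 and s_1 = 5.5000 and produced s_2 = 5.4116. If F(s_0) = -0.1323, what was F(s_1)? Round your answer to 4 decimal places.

The secant line through (5.3000, -0.1323) and (5.5000, F(s_1)) crosses zero at s_2 = 5.4116.
So (5.3000, -0.1323), (5.5000, F(s_1)), (5.4116, 0) are collinear:
F(s_1) = -0.1323 · (5.5000 − 5.4116) / (5.3000 − 5.4116) = -0.1323 · (0.088400)/(-0.111600) = 0.104797

0.1048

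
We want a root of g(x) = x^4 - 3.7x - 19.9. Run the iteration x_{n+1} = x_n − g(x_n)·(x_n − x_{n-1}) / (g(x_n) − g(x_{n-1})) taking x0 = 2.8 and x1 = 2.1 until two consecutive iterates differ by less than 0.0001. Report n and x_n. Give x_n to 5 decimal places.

g(2.8) = 31.2056000, g(2.1) = -8.2219000
x2 = 2.1000000 − (-8.2219000)·(-0.7000000)/(-39.4275000) = 2.2459725;  |Δ| = 0.1459725
g(2.2459725) = -2.7642036
x3 = 2.2459725 − (-2.7642036)·(0.1459725)/(5.4576964) = 2.3199043;  |Δ| = 0.0739319
g(2.3199043) = 0.4818061
x4 = 2.3199043 − 0.4818061·(0.0739319)/(3.2460098) = 2.3089306;  |Δ| = 0.0109737
g(2.3089306) = -0.0217700
x5 = 2.3089306 − (-0.0217700)·(-0.0109737)/(-0.5035761) = 2.3094050;  |Δ| = 0.0004744
g(2.3094050) = -0.0001599
x6 = 2.3094050 − (-0.0001599)·(0.0004744)/(0.0216101) = 2.3094085;  |Δ| = 0.0000035
|x6 − x5| = 0.0000035 < 0.0001

n = 6, x_n = 2.30941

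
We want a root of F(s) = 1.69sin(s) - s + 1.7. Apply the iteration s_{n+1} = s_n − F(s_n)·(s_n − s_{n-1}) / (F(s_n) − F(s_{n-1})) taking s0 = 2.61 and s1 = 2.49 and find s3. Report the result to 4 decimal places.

2.5882

F(2.61) = -0.053327, F(2.49) = 0.234906
s2 = 2.490000 − 0.234906·(2.490000 − 2.610000) / (0.234906 − (-0.053327)) = 2.490000 − (-0.028189)/(0.288234) = 2.587798
F(2.587798) = 0.001004
s3 = 2.587798 − 0.001004·(2.587798 − 2.490000) / (0.001004 − 0.234906) = 2.587798 − (0.000098)/(-0.233903) = 2.588218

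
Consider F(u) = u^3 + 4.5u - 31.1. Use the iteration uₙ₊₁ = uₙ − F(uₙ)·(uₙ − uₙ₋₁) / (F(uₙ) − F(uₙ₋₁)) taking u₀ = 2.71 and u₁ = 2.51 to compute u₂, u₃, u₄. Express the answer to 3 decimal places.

2.670, 2.672, 2.672

F(2.71) = 0.99751, F(2.51) = -3.99175
u₂ = 2.51000 − (-3.99175)·(2.51000 − 2.71000) / (-3.99175 − 0.99751) = 2.51000 − (0.79835)/(-4.98926) = 2.67001
F(2.67001) = -0.05048
u₃ = 2.67001 − (-0.05048)·(2.67001 − 2.51000) / (-0.05048 − (-3.99175)) = 2.67001 − (-0.00808)/(3.94127) = 2.67206
F(2.67206) = 0.00261
u₄ = 2.67206 − 0.00261·(2.67206 − 2.67001) / (0.00261 − (-0.05048)) = 2.67206 − (0.00001)/(0.05309) = 2.67196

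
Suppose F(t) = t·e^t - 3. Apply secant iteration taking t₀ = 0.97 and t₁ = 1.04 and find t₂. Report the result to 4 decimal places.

1.0505

F(0.97) = -0.441194, F(1.04) = -0.057614
t₂ = 1.040000 − (-0.057614)·(1.040000 − 0.970000) / (-0.057614 − (-0.441194)) = 1.040000 − (-0.004033)/(0.383580) = 1.050514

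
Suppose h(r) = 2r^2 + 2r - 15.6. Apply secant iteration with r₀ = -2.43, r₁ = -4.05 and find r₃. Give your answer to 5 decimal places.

-3.32384

h(-2.43) = -8.6502000, h(-4.05) = 9.1050000
r₂ = -4.0500000 − 9.1050000·(-4.0500000 − (-2.4300000)) / (9.1050000 − (-8.6502000)) = -4.0500000 − (-14.7501000)/(17.7552000) = -3.2192518
h(-3.2192518) = -1.3113390
r₃ = -3.2192518 − (-1.3113390)·(-3.2192518 − (-4.0500000)) / (-1.3113390 − 9.1050000) = -3.2192518 − (-1.0893925)/(-10.4163390) = -3.3238368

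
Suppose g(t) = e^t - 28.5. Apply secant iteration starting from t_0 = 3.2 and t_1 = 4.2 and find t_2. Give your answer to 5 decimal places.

3.29412

g(3.2) = -3.9674698, g(4.2) = 38.1863310
t_2 = 4.2000000 − 38.1863310·(4.2000000 − 3.2000000) / (38.1863310 − (-3.9674698)) = 4.2000000 − (38.1863310)/(42.1538008) = 3.2941189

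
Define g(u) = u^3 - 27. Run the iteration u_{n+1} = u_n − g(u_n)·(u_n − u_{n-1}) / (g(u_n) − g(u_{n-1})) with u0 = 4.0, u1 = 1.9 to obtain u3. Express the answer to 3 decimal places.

3.191

g(4.0) = 37.00000, g(1.9) = -20.14100
u2 = 1.90000 − (-20.14100)·(1.90000 − 4.00000) / (-20.14100 − 37.00000) = 1.90000 − (42.29610)/(-57.14100) = 2.64021
g(2.64021) = -8.59595
u3 = 2.64021 − (-8.59595)·(2.64021 − 1.90000) / (-8.59595 − (-20.14100)) = 2.64021 − (-6.36277)/(11.54505) = 3.19133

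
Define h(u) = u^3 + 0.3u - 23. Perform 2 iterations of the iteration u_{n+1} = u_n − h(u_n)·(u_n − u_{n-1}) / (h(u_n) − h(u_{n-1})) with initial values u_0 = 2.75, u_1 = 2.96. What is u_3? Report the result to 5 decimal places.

h(2.75) = -1.3781250, h(2.96) = 3.8223360
u_2 = 2.9600000 − 3.8223360·(2.9600000 − 2.7500000) / (3.8223360 − (-1.3781250)) = 2.9600000 − (0.8026906)/(5.2004610) = 2.8056501
h(2.8056501) = -0.0731459
u_3 = 2.8056501 − (-0.0731459)·(2.8056501 − 2.9600000) / (-0.0731459 − 3.8223360) = 2.8056501 − (0.0112901)/(-3.8954819) = 2.8085484

2.80855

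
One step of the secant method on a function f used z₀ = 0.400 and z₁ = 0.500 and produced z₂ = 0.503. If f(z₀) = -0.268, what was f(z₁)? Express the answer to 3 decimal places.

The secant line through (0.400, -0.268) and (0.500, f(z₁)) crosses zero at z₂ = 0.503.
So (0.400, -0.268), (0.500, f(z₁)), (0.503, 0) are collinear:
f(z₁) = -0.268 · (0.500 − 0.503) / (0.400 − 0.503) = -0.268 · (-0.00300)/(-0.10300) = -0.00781

-0.008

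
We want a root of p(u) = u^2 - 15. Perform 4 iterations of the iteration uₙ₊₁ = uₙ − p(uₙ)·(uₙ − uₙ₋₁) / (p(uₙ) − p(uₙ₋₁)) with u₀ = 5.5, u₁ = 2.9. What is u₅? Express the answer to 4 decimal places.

p(5.5) = 15.250000, p(2.9) = -6.590000
u₂ = 2.900000 − (-6.590000)·(2.900000 − 5.500000) / (-6.590000 − 15.250000) = 2.900000 − (17.134000)/(-21.840000) = 3.684524
p(3.684524) = -1.424284
u₃ = 3.684524 − (-1.424284)·(3.684524 − 2.900000) / (-1.424284 − (-6.590000)) = 3.684524 − (-1.117385)/(5.165716) = 3.900832
p(3.900832) = 0.216488
u₄ = 3.900832 − 0.216488·(3.900832 − 3.684524) / (0.216488 − (-1.424284)) = 3.900832 − (0.046828)/(1.640772) = 3.872291
p(3.872291) = -0.005359
u₅ = 3.872291 − (-0.005359)·(3.872291 − 3.900832) / (-0.005359 − 0.216488) = 3.872291 − (0.000153)/(-0.221847) = 3.872981

3.8730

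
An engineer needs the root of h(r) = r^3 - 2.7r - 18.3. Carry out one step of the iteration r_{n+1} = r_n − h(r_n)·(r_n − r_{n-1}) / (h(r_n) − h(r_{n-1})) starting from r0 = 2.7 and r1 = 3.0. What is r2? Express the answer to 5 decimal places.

2.97234

h(2.7) = -5.9070000, h(3.0) = 0.6000000
r2 = 3.0000000 − 0.6000000·(3.0000000 − 2.7000000) / (0.6000000 − (-5.9070000)) = 3.0000000 − (0.1800000)/(6.5070000) = 2.9723375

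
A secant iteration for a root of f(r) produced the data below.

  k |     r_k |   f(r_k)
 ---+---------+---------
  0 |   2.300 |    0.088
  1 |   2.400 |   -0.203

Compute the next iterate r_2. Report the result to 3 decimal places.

r_2 = 2.400 − (-0.203)·(2.400 − 2.300) / (-0.203 − 0.088)
   = 2.400 − (-0.02030)/(-0.29100) = 2.33024

2.330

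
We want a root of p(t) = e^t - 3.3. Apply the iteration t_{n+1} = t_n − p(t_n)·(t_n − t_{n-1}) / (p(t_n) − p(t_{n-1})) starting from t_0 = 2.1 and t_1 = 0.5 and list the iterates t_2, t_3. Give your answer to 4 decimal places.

p(2.1) = 4.866170, p(0.5) = -1.651279
t_2 = 0.500000 − (-1.651279)·(0.500000 − 2.100000) / (-1.651279 − 4.866170) = 0.500000 − (2.642046)/(-6.517449) = 0.905380
p(0.905380) = -0.827128
t_3 = 0.905380 − (-0.827128)·(0.905380 − 0.500000) / (-0.827128 − (-1.651279)) = 0.905380 − (-0.335301)/(0.824151) = 1.312225

0.9054, 1.3122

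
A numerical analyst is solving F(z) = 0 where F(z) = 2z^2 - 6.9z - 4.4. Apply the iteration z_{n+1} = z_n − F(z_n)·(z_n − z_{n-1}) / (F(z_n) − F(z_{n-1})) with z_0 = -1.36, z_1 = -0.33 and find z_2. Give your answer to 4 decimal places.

-0.5153

F(-1.36) = 8.683200, F(-0.33) = -1.905200
z_2 = -0.330000 − (-1.905200)·(-0.330000 − (-1.360000)) / (-1.905200 − 8.683200) = -0.330000 − (-1.962356)/(-10.588400) = -0.515331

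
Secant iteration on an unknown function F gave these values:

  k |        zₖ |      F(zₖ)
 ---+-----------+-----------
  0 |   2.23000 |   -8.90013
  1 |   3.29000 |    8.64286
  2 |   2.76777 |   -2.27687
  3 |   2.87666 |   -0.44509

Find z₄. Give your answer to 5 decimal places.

z₄ = 2.87666 − (-0.44509)·(2.87666 − 2.76777) / (-0.44509 − (-2.27687))
   = 2.87666 − (-0.0484659)/(1.8317800) = 2.9031183

2.90312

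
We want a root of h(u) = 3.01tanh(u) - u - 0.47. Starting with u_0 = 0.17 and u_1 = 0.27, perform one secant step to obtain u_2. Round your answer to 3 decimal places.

0.241

h(0.17) = -0.13317, h(0.27) = 0.05351
u_2 = 0.27000 − 0.05351·(0.27000 − 0.17000) / (0.05351 − (-0.13317)) = 0.27000 − (0.00535)/(0.18668) = 0.24134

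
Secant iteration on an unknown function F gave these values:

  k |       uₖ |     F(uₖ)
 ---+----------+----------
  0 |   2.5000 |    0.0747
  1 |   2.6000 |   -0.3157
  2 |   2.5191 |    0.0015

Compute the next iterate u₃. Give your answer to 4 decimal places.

2.5195

u₃ = 2.5191 − 0.0015·(2.5191 − 2.6000) / (0.0015 − (-0.3157))
   = 2.5191 − (-0.000121)/(0.317200) = 2.519483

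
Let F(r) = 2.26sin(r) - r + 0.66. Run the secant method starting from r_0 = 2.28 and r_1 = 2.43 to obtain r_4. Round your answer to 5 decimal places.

F(2.28) = 0.0950704, F(2.43) = -0.2941279
r_2 = 2.4300000 − (-0.2941279)·(2.4300000 − 2.2800000) / (-0.2941279 − 0.0950704) = 2.4300000 − (-0.0441192)/(-0.3891983) = 2.3166409
F(2.3166409) = 0.0033632
r_3 = 2.3166409 − 0.0033632·(2.3166409 − 2.4300000) / (0.0033632 − (-0.2941279)) = 2.3166409 − (-0.0003812)/(0.2974911) = 2.3179224
F(2.3179224) = 0.0001149
r_4 = 2.3179224 − 0.0001149·(2.3179224 − 2.3166409) / (0.0001149 − 0.0033632) = 2.3179224 − (0.0000001)/(-0.0032483) = 2.3179677

2.31797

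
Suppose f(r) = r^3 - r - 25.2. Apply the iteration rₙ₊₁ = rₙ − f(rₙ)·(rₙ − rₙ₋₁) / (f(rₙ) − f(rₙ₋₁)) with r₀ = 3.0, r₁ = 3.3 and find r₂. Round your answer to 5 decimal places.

3.04168

f(3.0) = -1.2000000, f(3.3) = 7.4370000
r₂ = 3.3000000 − 7.4370000·(3.3000000 − 3.0000000) / (7.4370000 − (-1.2000000)) = 3.3000000 − (2.2311000)/(8.6370000) = 3.0416811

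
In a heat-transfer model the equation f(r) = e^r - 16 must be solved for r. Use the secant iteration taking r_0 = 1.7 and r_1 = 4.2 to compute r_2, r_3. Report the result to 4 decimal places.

2.1299, 2.3994

f(1.7) = -10.526053, f(4.2) = 50.686331
r_2 = 4.200000 − 50.686331·(4.200000 − 1.700000) / (50.686331 − (-10.526053)) = 4.200000 − (126.715828)/(61.212384) = 2.129899
f(2.129899) = -7.585985
r_3 = 2.129899 − (-7.585985)·(2.129899 − 4.200000) / (-7.585985 − 50.686331) = 2.129899 − (15.703756)/(-58.272316) = 2.399388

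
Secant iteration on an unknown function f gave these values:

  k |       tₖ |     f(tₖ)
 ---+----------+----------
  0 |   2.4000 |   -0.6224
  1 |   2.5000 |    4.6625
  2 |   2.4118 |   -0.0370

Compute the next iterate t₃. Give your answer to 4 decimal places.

t₃ = 2.4118 − (-0.0370)·(2.4118 − 2.5000) / (-0.0370 − 4.6625)
   = 2.4118 − (0.003263)/(-4.699500) = 2.412494

2.4125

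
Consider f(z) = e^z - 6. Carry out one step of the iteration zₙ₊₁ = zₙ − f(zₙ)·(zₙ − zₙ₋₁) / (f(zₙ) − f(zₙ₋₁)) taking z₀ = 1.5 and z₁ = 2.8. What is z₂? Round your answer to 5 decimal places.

1.66499

f(1.5) = -1.5183109, f(2.8) = 10.4446468
z₂ = 2.8000000 − 10.4446468·(2.8000000 − 1.5000000) / (10.4446468 − (-1.5183109)) = 2.8000000 − (13.5780408)/(11.9629577) = 1.6649930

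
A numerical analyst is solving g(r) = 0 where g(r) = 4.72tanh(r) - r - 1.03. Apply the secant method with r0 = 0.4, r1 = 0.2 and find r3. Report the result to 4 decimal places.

g(0.4) = 0.363359, g(0.2) = -0.298388
r2 = 0.200000 − (-0.298388)·(0.200000 − 0.400000) / (-0.298388 − 0.363359) = 0.200000 − (0.059678)/(-0.661748) = 0.290182
g(0.290182) = 0.012285
r3 = 0.290182 − 0.012285·(0.290182 − 0.200000) / (0.012285 − (-0.298388)) = 0.290182 − (0.001108)/(0.310673) = 0.286616

0.2866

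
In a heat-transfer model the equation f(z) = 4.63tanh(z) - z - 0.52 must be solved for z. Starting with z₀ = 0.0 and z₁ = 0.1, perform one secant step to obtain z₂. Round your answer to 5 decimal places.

0.14386

f(0.0) = -0.5200000, f(0.1) = -0.1585372
z₂ = 0.1000000 − (-0.1585372)·(0.1000000 − 0.0000000) / (-0.1585372 − (-0.5200000)) = 0.1000000 − (-0.0158537)/(0.3614628) = 0.1438599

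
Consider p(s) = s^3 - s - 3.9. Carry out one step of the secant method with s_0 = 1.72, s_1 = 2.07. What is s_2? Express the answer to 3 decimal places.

p(1.72) = -0.53155, p(2.07) = 2.89974
s_2 = 2.07000 − 2.89974·(2.07000 − 1.72000) / (2.89974 − (-0.53155)) = 2.07000 − (1.01491)/(3.43129) = 1.77422

1.774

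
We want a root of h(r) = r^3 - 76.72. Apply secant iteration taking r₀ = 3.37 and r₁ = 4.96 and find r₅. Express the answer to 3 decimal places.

h(3.37) = -38.44725, h(4.96) = 45.30394
r₂ = 4.96000 − 45.30394·(4.96000 − 3.37000) / (45.30394 − (-38.44725)) = 4.96000 − (72.03326)/(83.75118) = 4.09991
h(4.09991) = -7.80336
r₃ = 4.09991 − (-7.80336)·(4.09991 − 4.96000) / (-7.80336 − 45.30394) = 4.09991 − (6.71156)/(-53.10730) = 4.22629
h(4.22629) = -1.23195
r₄ = 4.22629 − (-1.23195)·(4.22629 − 4.09991) / (-1.23195 − (-7.80336)) = 4.22629 − (-0.15569)/(6.57141) = 4.24998
h(4.24998) = 0.04471
r₅ = 4.24998 − 0.04471·(4.24998 − 4.22629) / (0.04471 − (-1.23195)) = 4.24998 − (0.00106)/(1.27667) = 4.24915

4.249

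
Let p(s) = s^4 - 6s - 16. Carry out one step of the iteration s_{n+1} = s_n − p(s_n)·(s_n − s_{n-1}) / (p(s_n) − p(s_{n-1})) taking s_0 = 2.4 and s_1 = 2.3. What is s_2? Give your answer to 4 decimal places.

2.3395

p(2.4) = 2.777600, p(2.3) = -1.815900
s_2 = 2.300000 − (-1.815900)·(2.300000 − 2.400000) / (-1.815900 − 2.777600) = 2.300000 − (0.181590)/(-4.593500) = 2.339532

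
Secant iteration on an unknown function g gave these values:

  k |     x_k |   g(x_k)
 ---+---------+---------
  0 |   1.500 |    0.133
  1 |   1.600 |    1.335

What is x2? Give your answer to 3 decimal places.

1.489

x2 = 1.600 − 1.335·(1.600 − 1.500) / (1.335 − 0.133)
   = 1.600 − (0.13350)/(1.20200) = 1.48894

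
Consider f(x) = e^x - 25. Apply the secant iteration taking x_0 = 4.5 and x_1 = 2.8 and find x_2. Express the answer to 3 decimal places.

2.998

f(4.5) = 65.01713, f(2.8) = -8.55535
x_2 = 2.80000 − (-8.55535)·(2.80000 − 4.50000) / (-8.55535 − 65.01713) = 2.80000 − (14.54410)/(-73.57248) = 2.99768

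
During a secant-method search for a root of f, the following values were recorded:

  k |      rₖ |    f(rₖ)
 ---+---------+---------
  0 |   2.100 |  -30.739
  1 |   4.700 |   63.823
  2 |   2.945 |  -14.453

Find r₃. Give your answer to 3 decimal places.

r₃ = 2.945 − (-14.453)·(2.945 − 4.700) / (-14.453 − 63.823)
   = 2.945 − (25.36502)/(-78.27600) = 3.26905

3.269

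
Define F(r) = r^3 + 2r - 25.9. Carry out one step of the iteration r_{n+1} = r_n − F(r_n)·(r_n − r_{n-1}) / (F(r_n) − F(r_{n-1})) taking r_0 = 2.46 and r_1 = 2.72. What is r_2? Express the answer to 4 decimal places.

F(2.46) = -6.093064, F(2.72) = -0.336352
r_2 = 2.720000 − (-0.336352)·(2.720000 − 2.460000) / (-0.336352 − (-6.093064)) = 2.720000 − (-0.087452)/(5.756712) = 2.735191

2.7352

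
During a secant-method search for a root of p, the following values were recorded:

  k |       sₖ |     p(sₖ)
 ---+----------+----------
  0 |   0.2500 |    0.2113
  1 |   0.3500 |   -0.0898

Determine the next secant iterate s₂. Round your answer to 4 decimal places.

0.3202

s₂ = 0.3500 − (-0.0898)·(0.3500 − 0.2500) / (-0.0898 − 0.2113)
   = 0.3500 − (-0.008980)/(-0.301100) = 0.320176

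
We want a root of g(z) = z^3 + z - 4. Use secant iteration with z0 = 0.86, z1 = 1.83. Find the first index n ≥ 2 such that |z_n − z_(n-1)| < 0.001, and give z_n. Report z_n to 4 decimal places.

n = 6, z_n = 1.3788

g(0.86) = -2.503944, g(1.83) = 3.958487
z2 = 1.830000 − 3.958487·(0.970000)/(6.462431) = 1.235838;  |Δ| = 0.594162
g(1.235838) = -0.876673
z3 = 1.235838 − (-0.876673)·(-0.594162)/(-4.835160) = 1.343567;  |Δ| = 0.107729
g(1.343567) = -0.231066
z4 = 1.343567 − (-0.231066)·(0.107729)/(0.645608) = 1.382123;  |Δ| = 0.038557
g(1.382123) = 0.022344
z5 = 1.382123 − 0.022344·(0.038557)/(0.253410) = 1.378724;  |Δ| = 0.003400
g(1.378724) = -0.000491
z6 = 1.378724 − (-0.000491)·(-0.003400)/(-0.022835) = 1.378797;  |Δ| = 0.000073
|z6 − z5| = 0.000073 < 0.001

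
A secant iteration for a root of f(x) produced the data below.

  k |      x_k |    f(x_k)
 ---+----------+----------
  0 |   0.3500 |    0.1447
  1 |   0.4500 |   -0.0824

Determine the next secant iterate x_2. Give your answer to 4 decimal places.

0.4137

x_2 = 0.4500 − (-0.0824)·(0.4500 − 0.3500) / (-0.0824 − 0.1447)
   = 0.4500 − (-0.008240)/(-0.227100) = 0.413716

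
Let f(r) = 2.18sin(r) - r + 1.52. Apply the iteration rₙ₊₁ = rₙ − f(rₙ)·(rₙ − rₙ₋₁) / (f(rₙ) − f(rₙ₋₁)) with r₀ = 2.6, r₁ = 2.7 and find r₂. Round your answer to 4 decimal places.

2.6150

f(2.6) = 0.043793, f(2.7) = -0.248312
r₂ = 2.700000 − (-0.248312)·(2.700000 − 2.600000) / (-0.248312 − 0.043793) = 2.700000 − (-0.024831)/(-0.292105) = 2.614992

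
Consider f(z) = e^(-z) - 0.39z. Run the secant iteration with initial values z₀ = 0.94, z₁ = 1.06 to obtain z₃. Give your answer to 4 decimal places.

0.9710

f(0.94) = 0.024028, f(1.06) = -0.066944
z₂ = 1.060000 − (-0.066944)·(1.060000 − 0.940000) / (-0.066944 − 0.024028) = 1.060000 − (-0.008033)/(-0.090972) = 0.971695
f(0.971695) = -0.000520
z₃ = 0.971695 − (-0.000520)·(0.971695 − 1.060000) / (-0.000520 − (-0.066944)) = 0.971695 − (0.000046)/(0.066424) = 0.971004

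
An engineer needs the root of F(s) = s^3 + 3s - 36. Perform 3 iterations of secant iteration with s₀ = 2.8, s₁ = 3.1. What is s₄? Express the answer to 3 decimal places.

3.000

F(2.8) = -5.64800, F(3.1) = 3.09100
s₂ = 3.10000 − 3.09100·(3.10000 − 2.80000) / (3.09100 − (-5.64800)) = 3.10000 − (0.92730)/(8.73900) = 2.99389
F(2.99389) = -0.18298
s₃ = 2.99389 − (-0.18298)·(2.99389 − 3.10000) / (-0.18298 − 3.09100) = 2.99389 − (0.01942)/(-3.27398) = 2.99982
F(2.99982) = -0.00540
s₄ = 2.99982 − (-0.00540)·(2.99982 − 2.99389) / (-0.00540 − (-0.18298)) = 2.99982 − (-0.00003)/(0.17758) = 3.00000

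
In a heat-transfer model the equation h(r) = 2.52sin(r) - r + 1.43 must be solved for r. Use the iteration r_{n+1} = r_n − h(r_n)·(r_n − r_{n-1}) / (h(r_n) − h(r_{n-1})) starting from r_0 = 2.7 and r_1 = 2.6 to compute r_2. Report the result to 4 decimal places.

2.6401

h(2.7) = -0.193003, h(2.6) = 0.129063
r_2 = 2.600000 − 0.129063·(2.600000 − 2.700000) / (0.129063 − (-0.193003)) = 2.600000 − (-0.012906)/(0.322066) = 2.640074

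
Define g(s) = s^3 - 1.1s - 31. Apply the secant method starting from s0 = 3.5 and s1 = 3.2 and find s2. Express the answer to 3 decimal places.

3.254

g(3.5) = 8.02500, g(3.2) = -1.75200
s2 = 3.20000 − (-1.75200)·(3.20000 − 3.50000) / (-1.75200 − 8.02500) = 3.20000 − (0.52560)/(-9.77700) = 3.25376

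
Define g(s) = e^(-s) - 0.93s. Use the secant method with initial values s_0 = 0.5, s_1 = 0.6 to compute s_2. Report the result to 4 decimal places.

0.5939

g(0.5) = 0.141531, g(0.6) = -0.009188
s_2 = 0.600000 − (-0.009188)·(0.600000 − 0.500000) / (-0.009188 − 0.141531) = 0.600000 − (-0.000919)/(-0.150719) = 0.593904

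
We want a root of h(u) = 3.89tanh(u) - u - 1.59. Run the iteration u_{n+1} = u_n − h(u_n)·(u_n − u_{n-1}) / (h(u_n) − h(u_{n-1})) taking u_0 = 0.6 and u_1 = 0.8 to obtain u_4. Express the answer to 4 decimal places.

0.6601

h(0.6) = -0.100877, h(0.8) = 0.193103
u_2 = 0.800000 − 0.193103·(0.800000 − 0.600000) / (0.193103 − (-0.100877)) = 0.800000 − (0.038621)/(0.293980) = 0.668629
h(0.668629) = 0.013431
u_3 = 0.668629 − 0.013431·(0.668629 − 0.800000) / (0.013431 − 0.193103) = 0.668629 − (-0.001764)/(-0.179672) = 0.658808
h(0.658808) = -0.002062
u_4 = 0.658808 − (-0.002062)·(0.658808 − 0.668629) / (-0.002062 − 0.013431) = 0.658808 − (0.000020)/(-0.015493) = 0.660115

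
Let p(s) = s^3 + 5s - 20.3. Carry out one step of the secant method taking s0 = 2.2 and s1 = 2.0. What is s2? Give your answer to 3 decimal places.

2.126

p(2.2) = 1.34800, p(2.0) = -2.30000
s2 = 2.00000 − (-2.30000)·(2.00000 − 2.20000) / (-2.30000 − 1.34800) = 2.00000 − (0.46000)/(-3.64800) = 2.12610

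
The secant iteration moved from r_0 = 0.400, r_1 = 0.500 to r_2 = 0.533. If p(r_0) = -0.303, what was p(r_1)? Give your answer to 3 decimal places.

The secant line through (0.400, -0.303) and (0.500, p(r_1)) crosses zero at r_2 = 0.533.
So (0.400, -0.303), (0.500, p(r_1)), (0.533, 0) are collinear:
p(r_1) = -0.303 · (0.500 − 0.533) / (0.400 − 0.533) = -0.303 · (-0.03300)/(-0.13300) = -0.07518

-0.075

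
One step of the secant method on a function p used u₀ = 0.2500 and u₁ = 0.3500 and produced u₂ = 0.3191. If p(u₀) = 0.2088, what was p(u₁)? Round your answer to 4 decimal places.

The secant line through (0.2500, 0.2088) and (0.3500, p(u₁)) crosses zero at u₂ = 0.3191.
So (0.2500, 0.2088), (0.3500, p(u₁)), (0.3191, 0) are collinear:
p(u₁) = 0.2088 · (0.3500 − 0.3191) / (0.2500 − 0.3191) = 0.2088 · (0.030900)/(-0.069100) = -0.093371

-0.0934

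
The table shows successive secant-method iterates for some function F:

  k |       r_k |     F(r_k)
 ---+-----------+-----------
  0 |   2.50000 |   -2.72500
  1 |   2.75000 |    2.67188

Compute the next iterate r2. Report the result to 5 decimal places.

r2 = 2.75000 − 2.67188·(2.75000 − 2.50000) / (2.67188 − (-2.72500))
   = 2.75000 − (0.6679700)/(5.3968800) = 2.6262303

2.62623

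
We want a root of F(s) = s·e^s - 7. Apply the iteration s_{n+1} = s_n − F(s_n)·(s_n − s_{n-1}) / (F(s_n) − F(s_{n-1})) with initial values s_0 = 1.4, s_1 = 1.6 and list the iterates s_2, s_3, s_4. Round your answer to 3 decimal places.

F(1.4) = -1.32272, F(1.6) = 0.92485
s_2 = 1.60000 − 0.92485·(1.60000 − 1.40000) / (0.92485 − (-1.32272)) = 1.60000 − (0.18497)/(2.24757) = 1.51770
F(1.51770) = -0.07665
s_3 = 1.51770 − (-0.07665)·(1.51770 − 1.60000) / (-0.07665 − 0.92485) = 1.51770 − (0.00631)/(-1.00150) = 1.52400
F(1.52400) = -0.00399
s_4 = 1.52400 − (-0.00399)·(1.52400 − 1.51770) / (-0.00399 − (-0.07665)) = 1.52400 − (-0.00003)/(0.07266) = 1.52435

1.518, 1.524, 1.524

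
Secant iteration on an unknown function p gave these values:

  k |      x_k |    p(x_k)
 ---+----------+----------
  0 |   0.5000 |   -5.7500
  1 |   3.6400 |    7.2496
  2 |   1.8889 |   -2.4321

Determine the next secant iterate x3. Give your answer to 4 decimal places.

2.3288

x3 = 1.8889 − (-2.4321)·(1.8889 − 3.6400) / (-2.4321 − 7.2496)
   = 1.8889 − (4.258850)/(-9.681700) = 2.328787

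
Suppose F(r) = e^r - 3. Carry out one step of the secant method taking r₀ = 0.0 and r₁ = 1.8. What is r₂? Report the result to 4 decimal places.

0.7129

F(0.0) = -2.000000, F(1.8) = 3.049647
r₂ = 1.800000 − 3.049647·(1.800000 − 0.000000) / (3.049647 − (-2.000000)) = 1.800000 − (5.489365)/(5.049647) = 0.712921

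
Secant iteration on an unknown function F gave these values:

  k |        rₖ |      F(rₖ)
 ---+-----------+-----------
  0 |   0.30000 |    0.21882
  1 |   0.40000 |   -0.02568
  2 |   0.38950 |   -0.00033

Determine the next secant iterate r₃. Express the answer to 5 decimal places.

0.38936

r₃ = 0.38950 − (-0.00033)·(0.38950 − 0.40000) / (-0.00033 − (-0.02568))
   = 0.38950 − (0.0000035)/(0.0253500) = 0.3893633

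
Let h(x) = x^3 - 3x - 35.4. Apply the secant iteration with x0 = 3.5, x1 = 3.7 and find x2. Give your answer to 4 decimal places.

3.5843

h(3.5) = -3.025000, h(3.7) = 4.153000
x2 = 3.700000 − 4.153000·(3.700000 − 3.500000) / (4.153000 − (-3.025000)) = 3.700000 − (0.830600)/(7.178000) = 3.584285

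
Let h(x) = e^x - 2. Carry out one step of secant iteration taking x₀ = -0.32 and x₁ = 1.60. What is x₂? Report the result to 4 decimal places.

0.2586

h(-0.32) = -1.273851, h(1.60) = 2.953032
x₂ = 1.600000 − 2.953032·(1.600000 − (-0.320000)) / (2.953032 − (-1.273851)) = 1.600000 − (5.669822)/(4.226883) = 0.258628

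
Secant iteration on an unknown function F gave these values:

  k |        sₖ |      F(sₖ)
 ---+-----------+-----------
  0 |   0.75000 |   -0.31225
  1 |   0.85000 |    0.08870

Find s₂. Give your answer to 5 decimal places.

0.82788

s₂ = 0.85000 − 0.08870·(0.85000 − 0.75000) / (0.08870 − (-0.31225))
   = 0.85000 − (0.0088700)/(0.4009500) = 0.8278775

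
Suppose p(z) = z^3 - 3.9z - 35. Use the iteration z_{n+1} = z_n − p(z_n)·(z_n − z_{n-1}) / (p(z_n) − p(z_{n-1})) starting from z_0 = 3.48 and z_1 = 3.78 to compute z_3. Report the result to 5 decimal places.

3.66655

p(3.48) = -6.4278080, p(3.78) = 4.2681520
z_2 = 3.7800000 − 4.2681520·(3.7800000 − 3.4800000) / (4.2681520 − (-6.4278080)) = 3.7800000 − (1.2804456)/(10.6959600) = 3.6602870
p(3.6602870) = -0.2356893
z_3 = 3.6602870 − (-0.2356893)·(3.6602870 − 3.7800000) / (-0.2356893 − 4.2681520) = 3.6602870 − (0.0282151)/(-4.5038413) = 3.6665517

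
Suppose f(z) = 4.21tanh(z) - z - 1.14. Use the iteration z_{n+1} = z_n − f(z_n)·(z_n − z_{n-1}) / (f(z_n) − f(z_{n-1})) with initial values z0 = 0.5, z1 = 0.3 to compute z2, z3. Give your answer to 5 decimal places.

0.38229, 0.37754

f(0.5) = 0.3055132, f(0.3) = -0.2135739
z2 = 0.3000000 − (-0.2135739)·(0.3000000 − 0.5000000) / (-0.2135739 − 0.3055132) = 0.3000000 − (0.0427148)/(-0.5190871) = 0.3822883
f(0.3822883) = 0.0130695
z3 = 0.3822883 − 0.0130695·(0.3822883 − 0.3000000) / (0.0130695 − (-0.2135739)) = 0.3822883 − (0.0010755)/(0.2266434) = 0.3775431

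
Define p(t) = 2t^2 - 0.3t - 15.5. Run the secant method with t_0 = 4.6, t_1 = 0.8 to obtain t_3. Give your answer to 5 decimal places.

3.35735

p(4.6) = 25.4400000, p(0.8) = -14.4600000
t_2 = 0.8000000 − (-14.4600000)·(0.8000000 − 4.6000000) / (-14.4600000 − 25.4400000) = 0.8000000 − (54.9480000)/(-39.9000000) = 2.1771429
p(2.1771429) = -6.6732408
t_3 = 2.1771429 − (-6.6732408)·(2.1771429 − 0.8000000) / (-6.6732408 − (-14.4600000)) = 2.1771429 − (-9.1900059)/(7.7867592) = 3.3573522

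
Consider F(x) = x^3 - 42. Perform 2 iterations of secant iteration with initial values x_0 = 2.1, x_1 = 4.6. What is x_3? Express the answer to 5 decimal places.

3.35007

F(2.1) = -32.7390000, F(4.6) = 55.3360000
x_2 = 4.6000000 − 55.3360000·(4.6000000 − 2.1000000) / (55.3360000 − (-32.7390000)) = 4.6000000 − (138.3400000)/(88.0750000) = 3.0292932
F(3.0292932) = -14.2013352
x_3 = 3.0292932 − (-14.2013352)·(3.0292932 − 4.6000000) / (-14.2013352 − 55.3360000) = 3.0292932 − (22.3061335)/(-69.5373352) = 3.3500725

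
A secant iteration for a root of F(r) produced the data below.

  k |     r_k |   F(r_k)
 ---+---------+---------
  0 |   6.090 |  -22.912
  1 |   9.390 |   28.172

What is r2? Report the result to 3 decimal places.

r2 = 9.390 − 28.172·(9.390 − 6.090) / (28.172 − (-22.912))
   = 9.390 − (92.96760)/(51.08400) = 7.57010

7.570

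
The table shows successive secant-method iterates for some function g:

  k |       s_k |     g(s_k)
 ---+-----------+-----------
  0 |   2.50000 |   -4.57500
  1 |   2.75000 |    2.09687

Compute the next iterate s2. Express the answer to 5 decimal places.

s2 = 2.75000 − 2.09687·(2.75000 − 2.50000) / (2.09687 − (-4.57500))
   = 2.75000 − (0.5242175)/(6.6718700) = 2.6714287

2.67143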